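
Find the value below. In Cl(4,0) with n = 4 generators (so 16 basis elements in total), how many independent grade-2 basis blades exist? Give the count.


Number of grade-k basis blades in Cl(p,q) with n = p + q is C(n, k).
n = 4 + 0 = 4
C(4, 2) = 4! / (2! * 2!)
= 24 / (2 * 2)
= 6


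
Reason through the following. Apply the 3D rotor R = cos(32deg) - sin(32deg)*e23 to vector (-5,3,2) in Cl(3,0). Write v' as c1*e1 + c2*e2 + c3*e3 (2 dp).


Rotor R = cos(32deg) - sin(32deg)*e23
Rotation angle theta = 2 * 32 = 64 degrees in the e23 plane (e2 -> e3).
The component perpendicular to the plane (e1) is invariant: v'_1 = v1 = -5.00
cos(64deg) = 0.4384, sin(64deg) = 0.8988
v'_2 = v2*cos(theta) - v3*sin(theta) = 3*0.4384 - 2*0.8988 = -0.48
v'_3 = v2*sin(theta) + v3*cos(theta) = 3*0.8988 + 2*0.4384 = 3.57
v' = -5.00*e1 - 0.48*e2 + 3.57*e3


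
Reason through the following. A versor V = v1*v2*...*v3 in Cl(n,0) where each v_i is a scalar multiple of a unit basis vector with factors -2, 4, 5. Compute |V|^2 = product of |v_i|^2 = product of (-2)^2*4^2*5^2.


Each vector v_i has |v_i|^2 = s_i^2
Squared scales: (-2)^2 = 4, 4^2 = 16, 5^2 = 25
|V|^2 = 4 * 16 * 25
= 1600


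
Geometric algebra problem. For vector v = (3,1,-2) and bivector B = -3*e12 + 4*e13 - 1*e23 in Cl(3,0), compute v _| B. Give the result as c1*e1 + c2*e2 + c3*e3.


Left contraction v _| B = <vB>_1 (grade-1 part of the geometric product vB).
Using e1_|e12 = e2, e2_|e12 = -e1, e1_|e13 = e3, e3_|e13 = -e1, e2_|e23 = e3, e3_|e23 = -e2:
e1 coeff: -v2*b12 - v3*b13 = -(1)*(-3) - (-2)*(4) = 11
e2 coeff: v1*b12 - v3*b23 = (3)*(-3) - (-2)*(-1) = -11
e3 coeff: v1*b13 + v2*b23 = (3)*(4) + (1)*(-1) = 11
v _| B = 11*e1 - 11*e2 + 11*e3


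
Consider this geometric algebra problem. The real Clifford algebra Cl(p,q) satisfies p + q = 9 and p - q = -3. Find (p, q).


We need p + q = 9 and p - q = -3.
Adding: 2p = 9 + (-3) = 6, so p = 3.
Then q = 9 - 3 = 6.
(p, q) = (3, 6)


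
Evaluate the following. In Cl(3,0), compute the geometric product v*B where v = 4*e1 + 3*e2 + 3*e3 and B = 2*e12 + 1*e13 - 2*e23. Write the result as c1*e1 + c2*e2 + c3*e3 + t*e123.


vB has grade-1 (vector) and grade-3 (trivector) parts: vB = (v _| B) + (v ^ B).
Vector part <vB>_1:
  e1: -v2*b12 - v3*b13 = -(3)*(2) - (3)*(1) = -9
  e2: v1*b12 - v3*b23 = (4)*(2) - (3)*(-2) = 14
  e3: v1*b13 + v2*b23 = (4)*(1) + (3)*(-2) = -2
Trivector part <vB>_3:
  e123: v1*b23 - v2*b13 + v3*b12 = (4)*(-2) - (3)*(1) + (3)*(2) = -5
vB = -9*e1 + 14*e2 - 2*e3 - 5*e123


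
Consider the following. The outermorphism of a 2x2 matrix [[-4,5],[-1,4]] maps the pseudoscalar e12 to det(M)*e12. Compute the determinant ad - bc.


The outermorphism of a linear map f sends e1^e2 to f(e1)^f(e2).
f(e1) = -4*e1 - 1*e2
f(e2) = 5*e1 + 4*e2
f(e1) ^ f(e2) = (-4*e1 - 1*e2) ^ (5*e1 + 4*e2)
= (-4)*4*e12 + (-1)*5*e21
= (-16 - (-5))*e12
= -11*e12
Coefficient = -11


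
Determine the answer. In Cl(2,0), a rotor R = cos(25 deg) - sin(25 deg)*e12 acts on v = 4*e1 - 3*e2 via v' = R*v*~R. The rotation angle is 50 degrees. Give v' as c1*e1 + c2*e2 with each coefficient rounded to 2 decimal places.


Rotor R = cos(25deg) - sin(25deg)*e12
Rotation angle theta = 2 * 25 = 50 degrees
v' = R*v*~R rotates v by theta.
cos(50deg) = 0.6428, sin(50deg) = 0.7660
v'_1 = 4*cos(50deg) - (-3)*sin(50deg)
= 4*0.6428 - (-3)*0.7660
= 4.87
v'_2 = 4*sin(50deg) + (-3)*cos(50deg)
= 4*0.7660 + (-3)*0.6428
= 1.14
v' = 4.87*e1 + 1.14*e2


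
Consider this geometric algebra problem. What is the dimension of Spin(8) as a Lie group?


Spin(n) double-covers SO(n); both have Lie algebra so(n) of dimension n(n-1)/2.
n = 8
n(n-1) = 8 * 7 = 56
dim Spin(8) = 56/2 = 28


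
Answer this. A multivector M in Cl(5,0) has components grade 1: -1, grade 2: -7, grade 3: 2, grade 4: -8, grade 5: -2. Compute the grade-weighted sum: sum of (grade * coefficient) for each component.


Grade-weighted sum = sum of grade_k * coefficient_k
1*(-1) = -1
2*(-7) = -14
3*2 = 6
4*(-8) = -32
5*(-2) = -10
Total = -1 + (-14) + 6 + (-32) + (-10) = -51


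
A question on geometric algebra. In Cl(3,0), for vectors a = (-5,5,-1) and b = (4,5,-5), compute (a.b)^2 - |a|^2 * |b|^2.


a . b = (-5)*4 + 5*5 + (-1)*(-5)
= -20 + 25 + 5 = 10
|a|^2 = (-5)^2 + 5^2 + (-1)^2 = 51
|b|^2 = 4^2 + 5^2 + (-5)^2 = 66
(a.b)^2 = 10^2 = 100
|a|^2 * |b|^2 = 51 * 66 = 3366
Result = 100 - 3366 = -3266


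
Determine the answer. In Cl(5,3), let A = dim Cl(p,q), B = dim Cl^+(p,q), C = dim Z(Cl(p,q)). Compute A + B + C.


n = 5 + 3 = 8
Total dim = 2^8 = 256
Even subalgebra dim = 2^7 = 128
n is even, so center dim = 1
Sum = 256 + 128 + 1 = 385


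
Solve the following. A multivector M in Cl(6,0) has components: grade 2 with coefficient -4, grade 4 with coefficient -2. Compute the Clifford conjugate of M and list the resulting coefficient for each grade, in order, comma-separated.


Clifford conjugate sign for grade k: (-1)^(k(k+1)/2)
Grade 2: (-1)^(2*3/2) = (-1)^3 = -1, coeff -4 -> 4
Grade 4: (-1)^(4*5/2) = (-1)^10 = 1, coeff -2 -> -2
Conjugated coefficients: 4, -2


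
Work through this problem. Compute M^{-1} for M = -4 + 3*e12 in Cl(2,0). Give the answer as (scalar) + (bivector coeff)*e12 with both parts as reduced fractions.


M = -4 + 3*e12, where e12^2 = -1.
Since M commutes with its reverse ~M = a - b*e12, M * ~M = a^2 - b^2*e12^2 = a^2 + b^2.
So M^{-1} = ~M / (a^2 + b^2) = (a - b*e12)/(a^2 + b^2).
a^2 + b^2 = 16 + 9 = 25
Scalar part = -4/25 = -4/25
Bivector coeff = -3/25 = -3/25
M^{-1} = -4/25 - 3/25*e12


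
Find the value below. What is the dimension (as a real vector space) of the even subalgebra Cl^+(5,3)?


Even subalgebra dimension = 2^(n-1)
n = 5 + 3 = 8
2^(8 - 1) = 2^7 = 128
Verification: sum of C(8,k) for even k = 1 + 28 + 70 + 28 + 1 = 128
Result = 128


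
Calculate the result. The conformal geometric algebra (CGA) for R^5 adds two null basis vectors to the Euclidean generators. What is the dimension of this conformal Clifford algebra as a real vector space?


The conformal model of R^5 uses Cl(6,1): the 5 Euclidean generators plus two extra orthogonal generators e+ (e+^2 = +1) and e- (e-^2 = -1), from which the null vectors e0, einf are built.
Number of generators m = 5 + 2 = 7.
dim Cl(p,q) = 2^m = 2^7 = 128


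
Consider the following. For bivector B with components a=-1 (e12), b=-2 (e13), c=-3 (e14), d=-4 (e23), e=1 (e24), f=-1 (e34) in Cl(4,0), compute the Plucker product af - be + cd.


Plucker relation: af - be + cd
a*f = (-1)*(-1) = 1
b*e = (-2)*1 = -2
c*d = (-3)*(-4) = 12
af - be + cd = 1 - (-2) + 12
= 15


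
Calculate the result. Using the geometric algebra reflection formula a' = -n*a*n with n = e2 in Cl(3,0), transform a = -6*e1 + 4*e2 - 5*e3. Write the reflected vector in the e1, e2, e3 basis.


Reflection formula: a' = -n*a*n, with n = e2 (unit vector, n^2 = 1).
For reflection through hyperplane perp to e2:
The component along e2 flips sign, others stay.
a = (-6, 4, -5)
a' = (-6, -4, -5)
a' = -6*e1 - 4*e2 - 5*e3


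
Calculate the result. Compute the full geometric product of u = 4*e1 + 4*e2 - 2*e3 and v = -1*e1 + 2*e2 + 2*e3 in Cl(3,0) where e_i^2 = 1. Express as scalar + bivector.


In Cl(3,0): e_i^2 = 1, e_ie_j = -e_je_i for i != j.
Scalar part = u . v = 4*(-1) + 4*2 + (-2)*2
= -4 + 8 + (-4) = 0
e12 coeff = 4*2 - 4*(-1) = 8 - (-4) = 12
e13 coeff = 4*2 - (-2)*(-1) = 8 - 2 = 6
e23 coeff = 4*2 - (-2)*2 = 8 - (-4) = 12
uv = 0 + 12*e12 + 6*e13 + 12*e23


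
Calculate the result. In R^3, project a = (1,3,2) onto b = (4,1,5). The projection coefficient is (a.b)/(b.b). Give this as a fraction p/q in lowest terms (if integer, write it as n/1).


Projection coefficient = (a . b) / (b . b)
a . b = 1*4 + 3*1 + 2*5
= 4 + 3 + 10 = 17
b . b = 4^2 + 1^2 + 5^2
= 16 + 1 + 25 = 42
Coefficient = 17/42
In lowest terms: 17/42


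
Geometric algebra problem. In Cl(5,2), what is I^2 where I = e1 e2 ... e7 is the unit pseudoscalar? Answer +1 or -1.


The pseudoscalar I = e1...e_n (product of all n generators) of Cl(p,q) satisfies I^2 = (-1)^(q + n(n-1)/2).
p = 5, q = 2, n = p + q = 7
n(n-1)/2 = 7 * 6 / 2 = 21
Exponent = q + n(n-1)/2 = 2 + 21 = 23
I^2 = (-1)^23 = -1


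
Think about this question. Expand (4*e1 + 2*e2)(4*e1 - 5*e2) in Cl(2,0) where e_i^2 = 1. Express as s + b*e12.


Expand: (4*e1 + 2*e2)(4*e1 - 5*e2)
= 4*4*e1e1 + 4*(-5)*e1e2 + 2*4*e2e1 + 2*(-5)*e2e2
Using e1^2 = e2^2 = 1, e2e1 = -e1e2:
Scalar part s = 4*4 + 2*(-5) = 16 + (-10) = 6
Bivector part b = 4*(-5) - 2*4 = -20 - 8 = -28
uv = 6 - 28*e12


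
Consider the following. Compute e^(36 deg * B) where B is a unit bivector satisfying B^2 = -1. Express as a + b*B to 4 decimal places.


For a unit bivector B with B^2 = -1, the exponential series gives
e^(theta*B) = cos(theta) + sin(theta)*B (the GA analogue of Euler's formula).
theta = 36 degrees = 0.628319 rad
cos(36 deg) = 0.8090
sin(36 deg) = 0.5878
exp(theta*B) = 0.8090 + 0.5878*B


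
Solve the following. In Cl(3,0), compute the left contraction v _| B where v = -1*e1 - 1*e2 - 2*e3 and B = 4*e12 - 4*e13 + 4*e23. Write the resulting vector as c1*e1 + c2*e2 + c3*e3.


Left contraction v _| B = <vB>_1 (grade-1 part of the geometric product vB).
Using e1_|e12 = e2, e2_|e12 = -e1, e1_|e13 = e3, e3_|e13 = -e1, e2_|e23 = e3, e3_|e23 = -e2:
e1 coeff: -v2*b12 - v3*b13 = -(-1)*(4) - (-2)*(-4) = -4
e2 coeff: v1*b12 - v3*b23 = (-1)*(4) - (-2)*(4) = 4
e3 coeff: v1*b13 + v2*b23 = (-1)*(-4) + (-1)*(4) = 0
v _| B = -4*e1 + 4*e2 + 0*e3


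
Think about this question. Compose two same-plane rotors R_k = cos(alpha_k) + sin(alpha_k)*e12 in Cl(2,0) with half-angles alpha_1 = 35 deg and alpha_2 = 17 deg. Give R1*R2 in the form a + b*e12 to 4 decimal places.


Same-plane rotors commute and their half-angles add:
R1*R2 = cos(a1 + a2) + sin(a1 + a2)*e12.
a1 + a2 = 35 + 17 = 52 deg
cos(52 deg) = 0.6157
sin(52 deg) = 0.7880
R1*R2 = 0.6157 + 0.7880*e12


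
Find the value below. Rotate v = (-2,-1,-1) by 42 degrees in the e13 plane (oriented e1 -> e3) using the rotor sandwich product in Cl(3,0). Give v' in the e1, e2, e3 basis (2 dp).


Rotor R = cos(21deg) - sin(21deg)*e13
Rotation angle theta = 2 * 21 = 42 degrees in the e13 plane (e1 -> e3).
The component perpendicular to the plane (e2) is invariant: v'_2 = v2 = -1.00
cos(42deg) = 0.7431, sin(42deg) = 0.6691
v'_1 = v1*cos(theta) - v3*sin(theta) = -2*0.7431 - (-1)*0.6691 = -0.82
v'_3 = v1*sin(theta) + v3*cos(theta) = -2*0.6691 + (-1)*0.7431 = -2.08
v' = -0.82*e1 - 1.00*e2 - 2.08*e3


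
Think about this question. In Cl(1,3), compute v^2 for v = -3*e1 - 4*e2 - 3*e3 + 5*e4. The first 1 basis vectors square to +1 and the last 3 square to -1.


v^2 = sum of c_i^2 * e_i^2
Positive signature terms (e_i^2 = +1): (-3)^2 = 9
Negative signature terms (e_j^2 = -1): (-4)^2 + (-3)^2 + 5^2 = 50
v^2 = 9 - 50 = -41


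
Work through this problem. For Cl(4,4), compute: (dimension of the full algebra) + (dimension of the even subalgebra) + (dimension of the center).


n = 4 + 4 = 8
Total dim = 2^8 = 256
Even subalgebra dim = 2^7 = 128
n is even, so center dim = 1
Sum = 256 + 128 + 1 = 385


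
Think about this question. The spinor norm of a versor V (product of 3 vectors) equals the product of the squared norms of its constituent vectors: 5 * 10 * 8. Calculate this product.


Spinor norm N(V) = |v1|^2 * |v2|^2 * ... * |v3|^2
= 5 * 10 * 8
Running product: 5, 50, 400
N(V) = 400


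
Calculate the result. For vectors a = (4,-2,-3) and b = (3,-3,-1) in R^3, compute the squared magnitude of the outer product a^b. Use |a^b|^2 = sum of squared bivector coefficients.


a wedge b = (a1*b2 - a2*b1)*e12 + (a1*b3 - a3*b1)*e13 + (a2*b3 - a3*b2)*e23
e12 coeff: 4*(-3) - (-2)*3 = -12 - (-6) = -6
e13 coeff: 4*(-1) - (-3)*3 = -4 - (-9) = 5
e23 coeff: (-2)*(-1) - (-3)*(-3) = 2 - 9 = -7
|a wedge b|^2 = (-6)^2 + 5^2 + (-7)^2
= 36 + 25 + 49
= 110


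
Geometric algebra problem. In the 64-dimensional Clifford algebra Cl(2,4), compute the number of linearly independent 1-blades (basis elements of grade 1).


Number of grade-k basis blades in Cl(p,q) with n = p + q is C(n, k).
n = 2 + 4 = 6
C(6, 1) = 6! / (1! * 5!)
= 720 / (1 * 120)
= 6


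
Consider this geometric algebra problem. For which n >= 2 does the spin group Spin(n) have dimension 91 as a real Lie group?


dim Spin(n) = dim so(n) = n(n-1)/2.
Solve n(n-1)/2 = 91, i.e. n^2 - n - 182 = 0.
Discriminant = 1 + 8*91 = 729
n = (1 + sqrt(729))/2 = (1 + 27)/2 = 14


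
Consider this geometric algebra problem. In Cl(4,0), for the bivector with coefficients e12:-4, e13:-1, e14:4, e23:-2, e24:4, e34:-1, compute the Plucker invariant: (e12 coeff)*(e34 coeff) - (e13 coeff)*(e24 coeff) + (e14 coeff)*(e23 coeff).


Plucker relation: af - be + cd
a*f = (-4)*(-1) = 4
b*e = (-1)*4 = -4
c*d = 4*(-2) = -8
af - be + cd = 4 - (-4) + (-8)
= 0


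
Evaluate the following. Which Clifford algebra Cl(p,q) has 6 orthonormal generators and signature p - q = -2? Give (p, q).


We need p + q = 6 and p - q = -2.
Adding: 2p = 6 + (-2) = 4, so p = 2.
Then q = 6 - 2 = 4.
(p, q) = (2, 4)


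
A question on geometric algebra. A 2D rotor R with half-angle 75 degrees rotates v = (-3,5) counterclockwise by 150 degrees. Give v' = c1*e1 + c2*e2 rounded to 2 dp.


Rotor R = cos(75deg) - sin(75deg)*e12
Rotation angle theta = 2 * 75 = 150 degrees
v' = R*v*~R rotates v by theta.
cos(150deg) = -0.8660, sin(150deg) = 0.5000
v'_1 = -3*cos(150deg) - 5*sin(150deg)
= -3*(-0.8660) - 5*0.5000
= 0.10
v'_2 = -3*sin(150deg) + 5*cos(150deg)
= -3*0.5000 + 5*(-0.8660)
= -5.83
v' = 0.10*e1 - 5.83*e2


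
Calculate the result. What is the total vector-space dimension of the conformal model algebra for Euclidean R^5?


The conformal model of R^5 uses Cl(6,1): the 5 Euclidean generators plus two extra orthogonal generators e+ (e+^2 = +1) and e- (e-^2 = -1), from which the null vectors e0, einf are built.
Number of generators m = 5 + 2 = 7.
dim Cl(p,q) = 2^m = 2^7 = 128


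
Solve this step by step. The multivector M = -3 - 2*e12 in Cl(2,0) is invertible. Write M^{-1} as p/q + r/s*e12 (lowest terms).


M = -3 - 2*e12, where e12^2 = -1.
Since M commutes with its reverse ~M = a - b*e12, M * ~M = a^2 - b^2*e12^2 = a^2 + b^2.
So M^{-1} = ~M / (a^2 + b^2) = (a - b*e12)/(a^2 + b^2).
a^2 + b^2 = 9 + 4 = 13
Scalar part = -3/13 = -3/13
Bivector coeff = 2/13 = 2/13
M^{-1} = -3/13 + 2/13*e12


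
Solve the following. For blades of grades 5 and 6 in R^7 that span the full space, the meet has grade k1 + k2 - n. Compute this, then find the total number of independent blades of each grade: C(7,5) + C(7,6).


Meet grade = grade(A) + grade(B) - n
= 5 + 6 - 7 = 4
C(7,5) = 21
C(7,6) = 7
dim_A + dim_B = 21 + 7 = 28


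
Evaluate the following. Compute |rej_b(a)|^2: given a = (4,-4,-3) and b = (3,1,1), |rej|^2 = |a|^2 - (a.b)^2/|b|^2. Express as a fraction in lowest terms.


|a|^2 = 4^2 + (-4)^2 + (-3)^2 = 41
|b|^2 = 3^2 + 1^2 + 1^2 = 11
a . b = 4*3 + (-4)*1 + (-3)*1 = 5
(a.b)^2 = 5^2 = 25
|rej|^2 = 41 - 25/11
= (451 - 25)/11
= 426/11
In lowest terms: 426/11


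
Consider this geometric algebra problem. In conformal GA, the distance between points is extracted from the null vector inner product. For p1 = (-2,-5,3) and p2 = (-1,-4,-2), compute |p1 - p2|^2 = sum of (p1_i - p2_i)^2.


p1 - p2 = (-1, -1, 5)
|p1 - p2|^2 = (-1)^2 + (-1)^2 + 5^2
= 1 + 1 + 25
= 27


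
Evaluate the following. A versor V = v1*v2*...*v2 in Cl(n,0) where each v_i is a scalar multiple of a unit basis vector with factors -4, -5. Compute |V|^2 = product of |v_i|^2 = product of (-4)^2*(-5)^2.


Each vector v_i has |v_i|^2 = s_i^2
Squared scales: (-4)^2 = 16, (-5)^2 = 25
|V|^2 = 16 * 25
= 400


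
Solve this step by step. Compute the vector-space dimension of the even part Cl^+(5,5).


Even subalgebra dimension = 2^(n-1)
n = 5 + 5 = 10
2^(10 - 1) = 2^9 = 512
Verification: sum of C(10,k) for even k = 1 + 45 + 210 + 210 + 45 + 1 = 512
Result = 512


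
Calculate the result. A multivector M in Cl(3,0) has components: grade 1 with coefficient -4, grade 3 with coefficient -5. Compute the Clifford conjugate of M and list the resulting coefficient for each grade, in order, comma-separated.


Clifford conjugate sign for grade k: (-1)^(k(k+1)/2)
Grade 1: (-1)^(1*2/2) = (-1)^1 = -1, coeff -4 -> 4
Grade 3: (-1)^(3*4/2) = (-1)^6 = 1, coeff -5 -> -5
Conjugated coefficients: 4, -5


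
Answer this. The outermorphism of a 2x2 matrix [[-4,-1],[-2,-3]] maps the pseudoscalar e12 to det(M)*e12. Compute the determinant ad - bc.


The outermorphism of a linear map f sends e1^e2 to f(e1)^f(e2).
f(e1) = -4*e1 - 2*e2
f(e2) = -1*e1 - 3*e2
f(e1) ^ f(e2) = (-4*e1 - 2*e2) ^ (-1*e1 - 3*e2)
= (-4)*(-3)*e12 + (-2)*(-1)*e21
= (12 - 2)*e12
= 10*e12
Coefficient = 10


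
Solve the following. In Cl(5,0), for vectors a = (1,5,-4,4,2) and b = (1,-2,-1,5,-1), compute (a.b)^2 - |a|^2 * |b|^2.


a . b = 1*1 + 5*(-2) + (-4)*(-1) + 4*5 + 2*(-1)
= 1 + (-10) + 4 + 20 + (-2) = 13
|a|^2 = 1^2 + 5^2 + (-4)^2 + 4^2 + 2^2 = 62
|b|^2 = 1^2 + (-2)^2 + (-1)^2 + 5^2 + (-1)^2 = 32
(a.b)^2 = 13^2 = 169
|a|^2 * |b|^2 = 62 * 32 = 1984
Result = 169 - 1984 = -1815


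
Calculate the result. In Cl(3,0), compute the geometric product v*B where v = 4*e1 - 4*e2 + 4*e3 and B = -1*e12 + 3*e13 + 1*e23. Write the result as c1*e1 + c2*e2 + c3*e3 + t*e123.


vB has grade-1 (vector) and grade-3 (trivector) parts: vB = (v _| B) + (v ^ B).
Vector part <vB>_1:
  e1: -v2*b12 - v3*b13 = -(-4)*(-1) - (4)*(3) = -16
  e2: v1*b12 - v3*b23 = (4)*(-1) - (4)*(1) = -8
  e3: v1*b13 + v2*b23 = (4)*(3) + (-4)*(1) = 8
Trivector part <vB>_3:
  e123: v1*b23 - v2*b13 + v3*b12 = (4)*(1) - (-4)*(3) + (4)*(-1) = 12
vB = -16*e1 - 8*e2 + 8*e3 + 12*e123


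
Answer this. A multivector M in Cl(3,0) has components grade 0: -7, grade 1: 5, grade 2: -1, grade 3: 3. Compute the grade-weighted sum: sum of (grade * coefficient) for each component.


Grade-weighted sum = sum of grade_k * coefficient_k
0*(-7) = 0
1*5 = 5
2*(-1) = -2
3*3 = 9
Total = 0 + 5 + (-2) + 9 = 12


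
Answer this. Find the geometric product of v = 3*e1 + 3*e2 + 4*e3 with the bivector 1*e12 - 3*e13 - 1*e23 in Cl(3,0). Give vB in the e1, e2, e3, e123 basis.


vB has grade-1 (vector) and grade-3 (trivector) parts: vB = (v _| B) + (v ^ B).
Vector part <vB>_1:
  e1: -v2*b12 - v3*b13 = -(3)*(1) - (4)*(-3) = 9
  e2: v1*b12 - v3*b23 = (3)*(1) - (4)*(-1) = 7
  e3: v1*b13 + v2*b23 = (3)*(-3) + (3)*(-1) = -12
Trivector part <vB>_3:
  e123: v1*b23 - v2*b13 + v3*b12 = (3)*(-1) - (3)*(-3) + (4)*(1) = 10
vB = 9*e1 + 7*e2 - 12*e3 + 10*e123


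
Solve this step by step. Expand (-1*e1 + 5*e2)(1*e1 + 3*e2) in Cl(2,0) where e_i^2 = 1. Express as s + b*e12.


Expand: (-1*e1 + 5*e2)(1*e1 + 3*e2)
= (-1)*1*e1e1 + (-1)*3*e1e2 + 5*1*e2e1 + 5*3*e2e2
Using e1^2 = e2^2 = 1, e2e1 = -e1e2:
Scalar part s = (-1)*1 + 5*3 = -1 + 15 = 14
Bivector part b = (-1)*3 - 5*1 = -3 - 5 = -8
uv = 14 - 8*e12


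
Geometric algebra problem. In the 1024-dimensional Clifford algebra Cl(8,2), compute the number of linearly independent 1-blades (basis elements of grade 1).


Number of grade-k basis blades in Cl(p,q) with n = p + q is C(n, k).
n = 8 + 2 = 10
C(10, 1) = 10! / (1! * 9!)
= 3628800 / (1 * 362880)
= 10


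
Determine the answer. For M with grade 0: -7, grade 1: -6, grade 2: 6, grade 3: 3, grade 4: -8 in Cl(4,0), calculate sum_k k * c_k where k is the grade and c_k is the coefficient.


Grade-weighted sum = sum of grade_k * coefficient_k
0*(-7) = 0
1*(-6) = -6
2*6 = 12
3*3 = 9
4*(-8) = -32
Total = 0 + (-6) + 12 + 9 + (-32) = -17


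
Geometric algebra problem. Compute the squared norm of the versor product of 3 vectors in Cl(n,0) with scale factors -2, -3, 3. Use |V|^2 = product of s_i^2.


Each vector v_i has |v_i|^2 = s_i^2
Squared scales: (-2)^2 = 4, (-3)^2 = 9, 3^2 = 9
|V|^2 = 4 * 9 * 9
= 324


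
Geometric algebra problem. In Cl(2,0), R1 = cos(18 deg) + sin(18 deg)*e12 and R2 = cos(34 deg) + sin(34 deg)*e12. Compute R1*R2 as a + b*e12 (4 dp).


Same-plane rotors commute and their half-angles add:
R1*R2 = cos(a1 + a2) + sin(a1 + a2)*e12.
a1 + a2 = 18 + 34 = 52 deg
cos(52 deg) = 0.6157
sin(52 deg) = 0.7880
R1*R2 = 0.6157 + 0.7880*e12


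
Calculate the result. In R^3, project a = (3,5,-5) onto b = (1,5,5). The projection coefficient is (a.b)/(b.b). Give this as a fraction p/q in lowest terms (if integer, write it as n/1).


Projection coefficient = (a . b) / (b . b)
a . b = 3*1 + 5*5 + (-5)*5
= 3 + 25 + (-25) = 3
b . b = 1^2 + 5^2 + 5^2
= 1 + 25 + 25 = 51
Coefficient = 3/51
In lowest terms: 1/17


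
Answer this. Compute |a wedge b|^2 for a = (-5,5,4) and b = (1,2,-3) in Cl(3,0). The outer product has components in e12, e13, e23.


a wedge b = (a1*b2 - a2*b1)*e12 + (a1*b3 - a3*b1)*e13 + (a2*b3 - a3*b2)*e23
e12 coeff: (-5)*2 - 5*1 = -10 - 5 = -15
e13 coeff: (-5)*(-3) - 4*1 = 15 - 4 = 11
e23 coeff: 5*(-3) - 4*2 = -15 - 8 = -23
|a wedge b|^2 = (-15)^2 + 11^2 + (-23)^2
= 225 + 121 + 529
= 875


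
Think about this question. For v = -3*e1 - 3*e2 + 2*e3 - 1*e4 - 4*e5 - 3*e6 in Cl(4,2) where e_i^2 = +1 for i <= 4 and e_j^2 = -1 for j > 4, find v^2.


v^2 = sum of c_i^2 * e_i^2
Positive signature terms (e_i^2 = +1): (-3)^2 + (-3)^2 + 2^2 + (-1)^2 = 23
Negative signature terms (e_j^2 = -1): (-4)^2 + (-3)^2 = 25
v^2 = 23 - 25 = -2


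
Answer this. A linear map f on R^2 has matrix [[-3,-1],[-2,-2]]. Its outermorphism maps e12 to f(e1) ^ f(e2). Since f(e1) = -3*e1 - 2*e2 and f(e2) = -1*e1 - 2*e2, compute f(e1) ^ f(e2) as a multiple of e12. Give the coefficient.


The outermorphism of a linear map f sends e1^e2 to f(e1)^f(e2).
f(e1) = -3*e1 - 2*e2
f(e2) = -1*e1 - 2*e2
f(e1) ^ f(e2) = (-3*e1 - 2*e2) ^ (-1*e1 - 2*e2)
= (-3)*(-2)*e12 + (-2)*(-1)*e21
= (6 - 2)*e12
= 4*e12
Coefficient = 4


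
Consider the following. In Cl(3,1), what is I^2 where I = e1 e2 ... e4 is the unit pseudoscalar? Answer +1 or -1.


The pseudoscalar I = e1...e_n (product of all n generators) of Cl(p,q) satisfies I^2 = (-1)^(q + n(n-1)/2).
p = 3, q = 1, n = p + q = 4
n(n-1)/2 = 4 * 3 / 2 = 6
Exponent = q + n(n-1)/2 = 1 + 6 = 7
I^2 = (-1)^7 = -1


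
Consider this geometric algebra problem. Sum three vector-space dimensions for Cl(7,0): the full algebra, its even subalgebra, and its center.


n = 7 + 0 = 7
Total dim = 2^7 = 128
Even subalgebra dim = 2^6 = 64
n is odd, so center dim = 2
Sum = 128 + 64 + 2 = 194


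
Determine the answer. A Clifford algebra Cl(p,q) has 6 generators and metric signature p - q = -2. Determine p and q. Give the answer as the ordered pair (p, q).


We need p + q = 6 and p - q = -2.
Adding: 2p = 6 + (-2) = 4, so p = 2.
Then q = 6 - 2 = 4.
(p, q) = (2, 4)


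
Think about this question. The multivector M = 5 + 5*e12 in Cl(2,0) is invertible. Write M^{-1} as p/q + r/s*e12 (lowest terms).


M = 5 + 5*e12, where e12^2 = -1.
Since M commutes with its reverse ~M = a - b*e12, M * ~M = a^2 - b^2*e12^2 = a^2 + b^2.
So M^{-1} = ~M / (a^2 + b^2) = (a - b*e12)/(a^2 + b^2).
a^2 + b^2 = 25 + 25 = 50
Scalar part = 5/50 = 1/10
Bivector coeff = -5/50 = -1/10
M^{-1} = 1/10 - 1/10*e12


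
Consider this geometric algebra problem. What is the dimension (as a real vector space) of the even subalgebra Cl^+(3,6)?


Even subalgebra dimension = 2^(n-1)
n = 3 + 6 = 9
2^(9 - 1) = 2^8 = 256
Verification: sum of C(9,k) for even k = 1 + 36 + 126 + 84 + 9 = 256
Result = 256


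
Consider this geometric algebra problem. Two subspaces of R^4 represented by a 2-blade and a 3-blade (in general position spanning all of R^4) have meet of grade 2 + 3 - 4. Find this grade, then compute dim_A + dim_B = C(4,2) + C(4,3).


Meet grade = grade(A) + grade(B) - n
= 2 + 3 - 4 = 1
C(4,2) = 6
C(4,3) = 4
dim_A + dim_B = 6 + 4 = 10


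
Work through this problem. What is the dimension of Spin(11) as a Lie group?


Spin(n) double-covers SO(n); both have Lie algebra so(n) of dimension n(n-1)/2.
n = 11
n(n-1) = 11 * 10 = 110
dim Spin(11) = 110/2 = 55


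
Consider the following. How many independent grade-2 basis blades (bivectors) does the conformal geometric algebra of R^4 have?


The conformal model of R^4 uses Cl(5,1) with m = 4 + 2 = 6 generators.
Number of grade-2 blades = C(m, 2) = C(6, 2)
= 6*5/2 = 15


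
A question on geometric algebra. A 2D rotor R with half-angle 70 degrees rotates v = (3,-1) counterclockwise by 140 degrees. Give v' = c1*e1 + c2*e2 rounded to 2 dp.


Rotor R = cos(70deg) - sin(70deg)*e12
Rotation angle theta = 2 * 70 = 140 degrees
v' = R*v*~R rotates v by theta.
cos(140deg) = -0.7660, sin(140deg) = 0.6428
v'_1 = 3*cos(140deg) - (-1)*sin(140deg)
= 3*(-0.7660) - (-1)*0.6428
= -1.66
v'_2 = 3*sin(140deg) + (-1)*cos(140deg)
= 3*0.6428 + (-1)*(-0.7660)
= 2.69
v' = -1.66*e1 + 2.69*e2


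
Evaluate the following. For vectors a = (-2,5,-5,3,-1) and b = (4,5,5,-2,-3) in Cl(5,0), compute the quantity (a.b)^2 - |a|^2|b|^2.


a . b = (-2)*4 + 5*5 + (-5)*5 + 3*(-2) + (-1)*(-3)
= -8 + 25 + (-25) + (-6) + 3 = -11
|a|^2 = (-2)^2 + 5^2 + (-5)^2 + 3^2 + (-1)^2 = 64
|b|^2 = 4^2 + 5^2 + 5^2 + (-2)^2 + (-3)^2 = 79
(a.b)^2 = (-11)^2 = 121
|a|^2 * |b|^2 = 64 * 79 = 5056
Result = 121 - 5056 = -4935


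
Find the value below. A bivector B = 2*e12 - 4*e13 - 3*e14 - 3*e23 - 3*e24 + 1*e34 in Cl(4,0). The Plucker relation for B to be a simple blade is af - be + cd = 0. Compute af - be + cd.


Plucker relation: af - be + cd
a*f = 2*1 = 2
b*e = (-4)*(-3) = 12
c*d = (-3)*(-3) = 9
af - be + cd = 2 - 12 + 9
= -1


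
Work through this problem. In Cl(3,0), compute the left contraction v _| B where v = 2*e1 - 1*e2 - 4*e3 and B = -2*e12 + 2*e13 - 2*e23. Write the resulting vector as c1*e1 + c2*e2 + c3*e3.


Left contraction v _| B = <vB>_1 (grade-1 part of the geometric product vB).
Using e1_|e12 = e2, e2_|e12 = -e1, e1_|e13 = e3, e3_|e13 = -e1, e2_|e23 = e3, e3_|e23 = -e2:
e1 coeff: -v2*b12 - v3*b13 = -(-1)*(-2) - (-4)*(2) = 6
e2 coeff: v1*b12 - v3*b23 = (2)*(-2) - (-4)*(-2) = -12
e3 coeff: v1*b13 + v2*b23 = (2)*(2) + (-1)*(-2) = 6
v _| B = 6*e1 - 12*e2 + 6*e3


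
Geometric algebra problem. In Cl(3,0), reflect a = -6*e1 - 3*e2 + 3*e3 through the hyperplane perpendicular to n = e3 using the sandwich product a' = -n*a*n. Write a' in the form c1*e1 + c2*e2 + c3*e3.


Reflection formula: a' = -n*a*n, with n = e3 (unit vector, n^2 = 1).
For reflection through hyperplane perp to e3:
The component along e3 flips sign, others stay.
a = (-6, -3, 3)
a' = (-6, -3, -3)
a' = -6*e1 - 3*e2 - 3*e3


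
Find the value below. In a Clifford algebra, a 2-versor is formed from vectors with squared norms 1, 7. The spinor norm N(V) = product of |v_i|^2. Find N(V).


Spinor norm N(V) = |v1|^2 * |v2|^2 * ... * |v2|^2
= 1 * 7
Running product: 1, 7
N(V) = 7


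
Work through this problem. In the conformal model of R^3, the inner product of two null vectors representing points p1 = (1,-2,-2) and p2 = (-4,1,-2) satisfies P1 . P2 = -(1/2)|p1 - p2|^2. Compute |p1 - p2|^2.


p1 - p2 = (5, -3, 0)
|p1 - p2|^2 = 5^2 + (-3)^2 + 0^2
= 25 + 9 + 0
= 34


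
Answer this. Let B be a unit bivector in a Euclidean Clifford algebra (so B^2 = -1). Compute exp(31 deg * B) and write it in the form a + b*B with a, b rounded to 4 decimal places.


For a unit bivector B with B^2 = -1, the exponential series gives
e^(theta*B) = cos(theta) + sin(theta)*B (the GA analogue of Euler's formula).
theta = 31 degrees = 0.541052 rad
cos(31 deg) = 0.8572
sin(31 deg) = 0.5150
exp(theta*B) = 0.8572 + 0.5150*B


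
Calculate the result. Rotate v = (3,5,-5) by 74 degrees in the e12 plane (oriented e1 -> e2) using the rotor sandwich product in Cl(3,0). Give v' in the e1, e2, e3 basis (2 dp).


Rotor R = cos(37deg) - sin(37deg)*e12
Rotation angle theta = 2 * 37 = 74 degrees in the e12 plane (e1 -> e2).
The component perpendicular to the plane (e3) is invariant: v'_3 = v3 = -5.00
cos(74deg) = 0.2756, sin(74deg) = 0.9613
v'_1 = v1*cos(theta) - v2*sin(theta) = 3*0.2756 - 5*0.9613 = -3.98
v'_2 = v1*sin(theta) + v2*cos(theta) = 3*0.9613 + 5*0.2756 = 4.26
v' = -3.98*e1 + 4.26*e2 - 5.00*e3


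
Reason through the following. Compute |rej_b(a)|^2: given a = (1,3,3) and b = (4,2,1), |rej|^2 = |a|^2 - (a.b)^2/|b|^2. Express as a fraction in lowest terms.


|a|^2 = 1^2 + 3^2 + 3^2 = 19
|b|^2 = 4^2 + 2^2 + 1^2 = 21
a . b = 1*4 + 3*2 + 3*1 = 13
(a.b)^2 = 13^2 = 169
|rej|^2 = 19 - 169/21
= (399 - 169)/21
= 230/21
In lowest terms: 230/21


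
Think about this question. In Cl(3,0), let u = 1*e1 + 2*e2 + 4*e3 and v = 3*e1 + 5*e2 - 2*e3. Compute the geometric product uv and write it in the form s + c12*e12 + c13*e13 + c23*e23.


In Cl(3,0): e_i^2 = 1, e_ie_j = -e_je_i for i != j.
Scalar part = u . v = 1*3 + 2*5 + 4*(-2)
= 3 + 10 + (-8) = 5
e12 coeff = 1*5 - 2*3 = 5 - 6 = -1
e13 coeff = 1*(-2) - 4*3 = -2 - 12 = -14
e23 coeff = 2*(-2) - 4*5 = -4 - 20 = -24
uv = 5 - 1*e12 - 14*e13 - 24*e23


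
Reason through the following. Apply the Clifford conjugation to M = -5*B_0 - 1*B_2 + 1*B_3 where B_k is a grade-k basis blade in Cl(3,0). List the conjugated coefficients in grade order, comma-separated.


Clifford conjugate sign for grade k: (-1)^(k(k+1)/2)
Grade 0: (-1)^(0*1/2) = (-1)^0 = 1, coeff -5 -> -5
Grade 2: (-1)^(2*3/2) = (-1)^3 = -1, coeff -1 -> 1
Grade 3: (-1)^(3*4/2) = (-1)^6 = 1, coeff 1 -> 1
Conjugated coefficients: -5, 1, 1


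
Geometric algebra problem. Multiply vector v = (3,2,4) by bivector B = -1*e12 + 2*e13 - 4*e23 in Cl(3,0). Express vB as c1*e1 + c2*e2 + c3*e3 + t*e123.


vB has grade-1 (vector) and grade-3 (trivector) parts: vB = (v _| B) + (v ^ B).
Vector part <vB>_1:
  e1: -v2*b12 - v3*b13 = -(2)*(-1) - (4)*(2) = -6
  e2: v1*b12 - v3*b23 = (3)*(-1) - (4)*(-4) = 13
  e3: v1*b13 + v2*b23 = (3)*(2) + (2)*(-4) = -2
Trivector part <vB>_3:
  e123: v1*b23 - v2*b13 + v3*b12 = (3)*(-4) - (2)*(2) + (4)*(-1) = -20
vB = -6*e1 + 13*e2 - 2*e3 - 20*e123


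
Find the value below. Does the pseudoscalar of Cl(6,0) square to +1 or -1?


The pseudoscalar I = e1...e_n (product of all n generators) of Cl(p,q) satisfies I^2 = (-1)^(q + n(n-1)/2).
p = 6, q = 0, n = p + q = 6
n(n-1)/2 = 6 * 5 / 2 = 15
Exponent = q + n(n-1)/2 = 0 + 15 = 15
I^2 = (-1)^15 = -1


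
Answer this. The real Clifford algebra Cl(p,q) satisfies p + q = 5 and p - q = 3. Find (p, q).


We need p + q = 5 and p - q = 3.
Adding: 2p = 5 + 3 = 8, so p = 4.
Then q = 5 - 4 = 1.
(p, q) = (4, 1)


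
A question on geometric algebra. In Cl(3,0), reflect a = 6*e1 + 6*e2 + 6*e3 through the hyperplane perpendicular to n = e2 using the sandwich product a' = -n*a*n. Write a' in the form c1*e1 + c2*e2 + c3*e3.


Reflection formula: a' = -n*a*n, with n = e2 (unit vector, n^2 = 1).
For reflection through hyperplane perp to e2:
The component along e2 flips sign, others stay.
a = (6, 6, 6)
a' = (6, -6, 6)
a' = 6*e1 - 6*e2 + 6*e3


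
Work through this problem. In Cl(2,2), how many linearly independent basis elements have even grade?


Even subalgebra dimension = 2^(n-1)
n = 2 + 2 = 4
2^(4 - 1) = 2^3 = 8
Verification: sum of C(4,k) for even k = 1 + 6 + 1 = 8
Result = 8


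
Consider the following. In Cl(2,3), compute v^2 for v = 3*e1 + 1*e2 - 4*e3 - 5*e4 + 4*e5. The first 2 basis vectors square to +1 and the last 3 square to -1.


v^2 = sum of c_i^2 * e_i^2
Positive signature terms (e_i^2 = +1): 3^2 + 1^2 = 10
Negative signature terms (e_j^2 = -1): (-4)^2 + (-5)^2 + 4^2 = 57
v^2 = 10 - 57 = -47


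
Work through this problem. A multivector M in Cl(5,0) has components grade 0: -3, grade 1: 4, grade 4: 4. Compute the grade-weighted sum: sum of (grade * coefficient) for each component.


Grade-weighted sum = sum of grade_k * coefficient_k
0*(-3) = 0
1*4 = 4
4*4 = 16
Total = 0 + 4 + 16 = 20


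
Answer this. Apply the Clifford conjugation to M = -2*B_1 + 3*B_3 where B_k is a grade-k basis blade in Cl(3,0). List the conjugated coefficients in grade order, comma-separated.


Clifford conjugate sign for grade k: (-1)^(k(k+1)/2)
Grade 1: (-1)^(1*2/2) = (-1)^1 = -1, coeff -2 -> 2
Grade 3: (-1)^(3*4/2) = (-1)^6 = 1, coeff 3 -> 3
Conjugated coefficients: 2, 3


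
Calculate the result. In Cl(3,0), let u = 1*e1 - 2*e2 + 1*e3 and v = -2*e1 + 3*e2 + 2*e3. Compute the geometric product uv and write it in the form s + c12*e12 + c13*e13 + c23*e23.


In Cl(3,0): e_i^2 = 1, e_ie_j = -e_je_i for i != j.
Scalar part = u . v = 1*(-2) + (-2)*3 + 1*2
= -2 + (-6) + 2 = -6
e12 coeff = 1*3 - (-2)*(-2) = 3 - 4 = -1
e13 coeff = 1*2 - 1*(-2) = 2 - (-2) = 4
e23 coeff = (-2)*2 - 1*3 = -4 - 3 = -7
uv = -6 - 1*e12 + 4*e13 - 7*e23


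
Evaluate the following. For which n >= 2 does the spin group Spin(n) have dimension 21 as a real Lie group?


dim Spin(n) = dim so(n) = n(n-1)/2.
Solve n(n-1)/2 = 21, i.e. n^2 - n - 42 = 0.
Discriminant = 1 + 8*21 = 169
n = (1 + sqrt(169))/2 = (1 + 13)/2 = 7


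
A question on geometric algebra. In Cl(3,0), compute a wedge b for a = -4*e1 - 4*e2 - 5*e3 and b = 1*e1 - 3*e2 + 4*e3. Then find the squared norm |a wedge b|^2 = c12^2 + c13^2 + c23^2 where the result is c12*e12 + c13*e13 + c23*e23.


a wedge b = (a1*b2 - a2*b1)*e12 + (a1*b3 - a3*b1)*e13 + (a2*b3 - a3*b2)*e23
e12 coeff: (-4)*(-3) - (-4)*1 = 12 - (-4) = 16
e13 coeff: (-4)*4 - (-5)*1 = -16 - (-5) = -11
e23 coeff: (-4)*4 - (-5)*(-3) = -16 - 15 = -31
|a wedge b|^2 = 16^2 + (-11)^2 + (-31)^2
= 256 + 121 + 961
= 1338


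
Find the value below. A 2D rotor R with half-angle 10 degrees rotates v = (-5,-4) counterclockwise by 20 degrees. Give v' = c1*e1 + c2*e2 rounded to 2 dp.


Rotor R = cos(10deg) - sin(10deg)*e12
Rotation angle theta = 2 * 10 = 20 degrees
v' = R*v*~R rotates v by theta.
cos(20deg) = 0.9397, sin(20deg) = 0.3420
v'_1 = -5*cos(20deg) - (-4)*sin(20deg)
= -5*0.9397 - (-4)*0.3420
= -3.33
v'_2 = -5*sin(20deg) + (-4)*cos(20deg)
= -5*0.3420 + (-4)*0.9397
= -5.47
v' = -3.33*e1 - 5.47*e2


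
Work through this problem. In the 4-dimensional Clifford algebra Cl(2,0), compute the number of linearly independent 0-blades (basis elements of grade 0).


Number of grade-k basis blades in Cl(p,q) with n = p + q is C(n, k).
n = 2 + 0 = 2
C(2, 0) = 2! / (0! * 2!)
= 2 / (1 * 2)
= 1


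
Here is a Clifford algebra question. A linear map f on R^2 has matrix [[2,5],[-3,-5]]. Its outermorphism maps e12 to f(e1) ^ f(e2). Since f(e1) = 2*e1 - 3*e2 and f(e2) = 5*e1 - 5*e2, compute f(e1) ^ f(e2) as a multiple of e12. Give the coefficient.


The outermorphism of a linear map f sends e1^e2 to f(e1)^f(e2).
f(e1) = 2*e1 - 3*e2
f(e2) = 5*e1 - 5*e2
f(e1) ^ f(e2) = (2*e1 - 3*e2) ^ (5*e1 - 5*e2)
= 2*(-5)*e12 + (-3)*5*e21
= (-10 - (-15))*e12
= 5*e12
Coefficient = 5


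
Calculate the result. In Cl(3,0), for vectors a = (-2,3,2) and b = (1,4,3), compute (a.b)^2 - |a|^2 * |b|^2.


a . b = (-2)*1 + 3*4 + 2*3
= -2 + 12 + 6 = 16
|a|^2 = (-2)^2 + 3^2 + 2^2 = 17
|b|^2 = 1^2 + 4^2 + 3^2 = 26
(a.b)^2 = 16^2 = 256
|a|^2 * |b|^2 = 17 * 26 = 442
Result = 256 - 442 = -186


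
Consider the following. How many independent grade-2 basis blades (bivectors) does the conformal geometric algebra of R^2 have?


The conformal model of R^2 uses Cl(3,1) with m = 2 + 2 = 4 generators.
Number of grade-2 blades = C(m, 2) = C(4, 2)
= 4*3/2 = 6


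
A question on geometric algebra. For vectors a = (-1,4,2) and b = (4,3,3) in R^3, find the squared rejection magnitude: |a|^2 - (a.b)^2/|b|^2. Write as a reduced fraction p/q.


|a|^2 = (-1)^2 + 4^2 + 2^2 = 21
|b|^2 = 4^2 + 3^2 + 3^2 = 34
a . b = (-1)*4 + 4*3 + 2*3 = 14
(a.b)^2 = 14^2 = 196
|rej|^2 = 21 - 196/34
= (714 - 196)/34
= 518/34
In lowest terms: 259/17


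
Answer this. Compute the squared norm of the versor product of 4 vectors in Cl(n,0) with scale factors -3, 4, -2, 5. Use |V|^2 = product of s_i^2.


Each vector v_i has |v_i|^2 = s_i^2
Squared scales: (-3)^2 = 9, 4^2 = 16, (-2)^2 = 4, 5^2 = 25
|V|^2 = 9 * 16 * 4 * 25
= 14400


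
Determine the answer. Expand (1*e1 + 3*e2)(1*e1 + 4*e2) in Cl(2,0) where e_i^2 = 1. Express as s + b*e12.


Expand: (1*e1 + 3*e2)(1*e1 + 4*e2)
= 1*1*e1e1 + 1*4*e1e2 + 3*1*e2e1 + 3*4*e2e2
Using e1^2 = e2^2 = 1, e2e1 = -e1e2:
Scalar part s = 1*1 + 3*4 = 1 + 12 = 13
Bivector part b = 1*4 - 3*1 = 4 - 3 = 1
uv = 13 + 1*e12


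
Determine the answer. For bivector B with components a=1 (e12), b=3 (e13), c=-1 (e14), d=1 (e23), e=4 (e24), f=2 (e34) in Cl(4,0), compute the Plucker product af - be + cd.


Plucker relation: af - be + cd
a*f = 1*2 = 2
b*e = 3*4 = 12
c*d = (-1)*1 = -1
af - be + cd = 2 - 12 + (-1)
= -11


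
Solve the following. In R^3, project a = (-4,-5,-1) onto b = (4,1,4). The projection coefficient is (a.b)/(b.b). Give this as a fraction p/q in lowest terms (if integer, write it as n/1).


Projection coefficient = (a . b) / (b . b)
a . b = (-4)*4 + (-5)*1 + (-1)*4
= -16 + (-5) + (-4) = -25
b . b = 4^2 + 1^2 + 4^2
= 16 + 1 + 16 = 33
Coefficient = -25/33
In lowest terms: -25/33


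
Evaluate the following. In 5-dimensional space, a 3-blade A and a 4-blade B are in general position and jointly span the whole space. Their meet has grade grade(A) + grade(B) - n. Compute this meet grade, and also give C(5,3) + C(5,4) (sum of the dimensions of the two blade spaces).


Meet grade = grade(A) + grade(B) - n
= 3 + 4 - 5 = 2
C(5,3) = 10
C(5,4) = 5
dim_A + dim_B = 10 + 5 = 15


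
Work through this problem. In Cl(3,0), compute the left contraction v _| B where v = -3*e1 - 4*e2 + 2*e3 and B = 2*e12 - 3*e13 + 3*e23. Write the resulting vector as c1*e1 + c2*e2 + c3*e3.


Left contraction v _| B = <vB>_1 (grade-1 part of the geometric product vB).
Using e1_|e12 = e2, e2_|e12 = -e1, e1_|e13 = e3, e3_|e13 = -e1, e2_|e23 = e3, e3_|e23 = -e2:
e1 coeff: -v2*b12 - v3*b13 = -(-4)*(2) - (2)*(-3) = 14
e2 coeff: v1*b12 - v3*b23 = (-3)*(2) - (2)*(3) = -12
e3 coeff: v1*b13 + v2*b23 = (-3)*(-3) + (-4)*(3) = -3
v _| B = 14*e1 - 12*e2 - 3*e3


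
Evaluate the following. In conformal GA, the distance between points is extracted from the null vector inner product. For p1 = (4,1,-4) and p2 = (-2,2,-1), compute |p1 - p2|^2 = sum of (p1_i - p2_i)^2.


p1 - p2 = (6, -1, -3)
|p1 - p2|^2 = 6^2 + (-1)^2 + (-3)^2
= 36 + 1 + 9
= 46


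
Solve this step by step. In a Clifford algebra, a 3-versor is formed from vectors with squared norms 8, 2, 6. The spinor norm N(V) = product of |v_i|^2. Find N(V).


Spinor norm N(V) = |v1|^2 * |v2|^2 * ... * |v3|^2
= 8 * 2 * 6
Running product: 8, 16, 96
N(V) = 96


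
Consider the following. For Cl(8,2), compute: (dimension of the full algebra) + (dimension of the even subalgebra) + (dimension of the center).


n = 8 + 2 = 10
Total dim = 2^10 = 1024
Even subalgebra dim = 2^9 = 512
n is even, so center dim = 1
Sum = 1024 + 512 + 1 = 1537


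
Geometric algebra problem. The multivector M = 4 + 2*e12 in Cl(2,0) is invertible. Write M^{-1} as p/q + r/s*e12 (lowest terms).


M = 4 + 2*e12, where e12^2 = -1.
Since M commutes with its reverse ~M = a - b*e12, M * ~M = a^2 - b^2*e12^2 = a^2 + b^2.
So M^{-1} = ~M / (a^2 + b^2) = (a - b*e12)/(a^2 + b^2).
a^2 + b^2 = 16 + 4 = 20
Scalar part = 4/20 = 1/5
Bivector coeff = -2/20 = -1/10
M^{-1} = 1/5 - 1/10*e12


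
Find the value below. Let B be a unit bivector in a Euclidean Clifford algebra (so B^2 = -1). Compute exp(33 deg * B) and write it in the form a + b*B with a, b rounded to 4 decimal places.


For a unit bivector B with B^2 = -1, the exponential series gives
e^(theta*B) = cos(theta) + sin(theta)*B (the GA analogue of Euler's formula).
theta = 33 degrees = 0.575959 rad
cos(33 deg) = 0.8387
sin(33 deg) = 0.5446
exp(theta*B) = 0.8387 + 0.5446*B


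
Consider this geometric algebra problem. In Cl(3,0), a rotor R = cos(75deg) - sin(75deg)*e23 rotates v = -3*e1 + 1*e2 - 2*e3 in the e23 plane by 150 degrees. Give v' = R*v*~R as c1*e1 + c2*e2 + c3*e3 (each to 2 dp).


Rotor R = cos(75deg) - sin(75deg)*e23
Rotation angle theta = 2 * 75 = 150 degrees in the e23 plane (e2 -> e3).
The component perpendicular to the plane (e1) is invariant: v'_1 = v1 = -3.00
cos(150deg) = -0.8660, sin(150deg) = 0.5000
v'_2 = v2*cos(theta) - v3*sin(theta) = 1*(-0.8660) - (-2)*0.5000 = 0.13
v'_3 = v2*sin(theta) + v3*cos(theta) = 1*0.5000 + (-2)*(-0.8660) = 2.23
v' = -3.00*e1 + 0.13*e2 + 2.23*e3
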